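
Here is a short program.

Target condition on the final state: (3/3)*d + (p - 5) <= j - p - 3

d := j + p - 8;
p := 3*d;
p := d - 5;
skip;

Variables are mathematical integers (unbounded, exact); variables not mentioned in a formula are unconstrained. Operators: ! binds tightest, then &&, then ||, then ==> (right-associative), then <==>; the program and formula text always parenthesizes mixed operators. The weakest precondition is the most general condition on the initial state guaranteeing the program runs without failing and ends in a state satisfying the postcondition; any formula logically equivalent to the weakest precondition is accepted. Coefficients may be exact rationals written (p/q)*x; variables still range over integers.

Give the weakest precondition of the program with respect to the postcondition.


Working backward. After the program, the postcondition (3/3)*d + (p - 5) <= j - p - 3 must hold; in canonical form it is d + 2*p <= j + 2.
Before skip: d + 2*p <= j + 2
Before p := d - 5: 3*d <= j + 12
Before p := 3*d: 3*d <= j + 12
Before d := j + p - 8: 2*j + 3*p <= 36
Answer: WP = 2*j + 3*p <= 36


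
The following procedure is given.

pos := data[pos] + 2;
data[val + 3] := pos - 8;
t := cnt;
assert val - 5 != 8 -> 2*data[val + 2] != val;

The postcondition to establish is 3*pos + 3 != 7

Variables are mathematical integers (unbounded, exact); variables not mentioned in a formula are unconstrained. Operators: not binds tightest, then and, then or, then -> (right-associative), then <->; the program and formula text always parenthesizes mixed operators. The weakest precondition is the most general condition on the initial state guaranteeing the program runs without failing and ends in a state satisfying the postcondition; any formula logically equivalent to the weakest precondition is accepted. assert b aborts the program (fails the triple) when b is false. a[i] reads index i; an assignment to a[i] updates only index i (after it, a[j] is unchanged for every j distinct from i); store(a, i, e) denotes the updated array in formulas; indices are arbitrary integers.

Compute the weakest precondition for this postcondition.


Working backward. After the program, the postcondition 3*pos + 3 != 7 must hold; in canonical form it is 3*pos != 4.
Before assert val - 5 != 8 -> 2*data[val + 2] != val: (val != 13 -> 2*data[val + 2] != val) and 3*pos != 4
Before t := cnt: (val != 13 -> 2*data[val + 2] != val) and 3*pos != 4
Before data[val + 3] := pos - 8: (val != 13 -> 2*store(data, val + 3, pos - 8)[val + 2] != val) and 3*pos != 4
Before pos := data[pos] + 2: (val != 13 -> 2*store(data, val + 3, data[pos] - 6)[val + 2] != val) and 3*data[pos] != -2
Answer: WP = (val != 13 -> 2*store(data, val + 3, data[pos] - 6)[val + 2] != val) and 3*data[pos] != -2


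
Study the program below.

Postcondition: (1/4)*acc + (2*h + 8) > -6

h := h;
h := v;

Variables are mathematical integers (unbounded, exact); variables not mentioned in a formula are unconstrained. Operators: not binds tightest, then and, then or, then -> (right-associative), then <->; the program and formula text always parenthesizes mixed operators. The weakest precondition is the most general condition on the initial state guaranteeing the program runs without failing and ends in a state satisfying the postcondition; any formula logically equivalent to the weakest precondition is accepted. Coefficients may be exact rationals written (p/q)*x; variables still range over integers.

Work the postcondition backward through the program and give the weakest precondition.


Working backward. After the program, the postcondition (1/4)*acc + (2*h + 8) > -6 must hold; in canonical form it is (1/4)*acc + 2*h > -14.
Before h := v: (1/4)*acc + 2*v > -14
Before h := h: (1/4)*acc + 2*v > -14
Answer: WP = (1/4)*acc + 2*v > -14


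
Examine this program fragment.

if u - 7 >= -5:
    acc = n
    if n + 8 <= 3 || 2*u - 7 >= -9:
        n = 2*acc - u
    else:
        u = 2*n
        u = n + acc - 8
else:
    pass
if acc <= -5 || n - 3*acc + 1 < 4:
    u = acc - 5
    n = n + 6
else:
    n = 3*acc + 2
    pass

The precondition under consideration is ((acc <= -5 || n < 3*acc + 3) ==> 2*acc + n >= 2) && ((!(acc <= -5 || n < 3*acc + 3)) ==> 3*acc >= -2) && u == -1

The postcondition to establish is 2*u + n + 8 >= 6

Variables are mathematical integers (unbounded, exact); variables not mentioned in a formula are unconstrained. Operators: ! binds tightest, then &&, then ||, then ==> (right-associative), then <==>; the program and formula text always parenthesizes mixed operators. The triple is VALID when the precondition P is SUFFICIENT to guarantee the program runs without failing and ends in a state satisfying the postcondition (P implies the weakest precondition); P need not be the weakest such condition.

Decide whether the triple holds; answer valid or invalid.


Working backward. After the program, the postcondition 2*u + n + 8 >= 6 must hold; in canonical form it is n + 2*u >= -2.
Then branch requires 2*acc + n >= 2; else branch requires 3*acc + 2*u >= -4.
Before the if: ((acc <= -5 || n < 3*acc + 3) ==> 2*acc + n >= 2) && ((!(acc <= -5 || n < 3*acc + 3)) ==> 3*acc + 2*u >= -4)
Then branch requires ((n <= -5 || 2*u >= -2) ==> (((n <= -5 || n + u > -3) ==> 4*n >= u + 2) && ((!(n <= -5 || n + u > -3)) ==> 3*n + 2*u >= -4))) && ((!(n <= -5 || 2*u >= -2)) ==> (((n <= -5 || 2*n > -3) ==> 3*n >= 2) && ((!(n <= -5 || 2*n > -3)) ==> 7*n >= 12))); else branch requires ((acc <= -5 || n < 3*acc + 3) ==> 2*acc + n >= 2) && ((!(acc <= -5 || n < 3*acc + 3)) ==> 3*acc + 2*u >= -4).
Before the if: (u >= 2 ==> (((n <= -5 || 2*u >= -2) ==> (((n <= -5 || n + u > -3) ==> 4*n >= u + 2) && ((!(n <= -5 || n + u > -3)) ==> 3*n + 2*u >= -4))) && ((!(n <= -5 || 2*u >= -2)) ==> (((n <= -5 || 2*n > -3) ==> 3*n >= 2) && ((!(n <= -5 || 2*n > -3)) ==> 7*n >= 12))))) && ((!(u >= 2)) ==> (((acc <= -5 || n < 3*acc + 3) ==> 2*acc + n >= 2) && ((!(acc <= -5 || n < 3*acc + 3)) ==> 3*acc + 2*u >= -4)))
The weakest precondition is (u >= 2 ==> (((n <= -5 || 2*u >= -2) ==> (((n <= -5 || n + u > -3) ==> 4*n >= u + 2) && ((!(n <= -5 || n + u > -3)) ==> 3*n + 2*u >= -4))) && ((!(n <= -5 || 2*u >= -2)) ==> (((n <= -5 || 2*n > -3) ==> 3*n >= 2) && ((!(n <= -5 || 2*n > -3)) ==> 7*n >= 12))))) && ((!(u >= 2)) ==> (((acc <= -5 || n < 3*acc + 3) ==> 2*acc + n >= 2) && ((!(acc <= -5 || n < 3*acc + 3)) ==> 3*acc + 2*u >= -4))).
Check whether ((acc <= -5 || n < 3*acc + 3) ==> 2*acc + n >= 2) && ((!(acc <= -5 || n < 3*acc + 3)) ==> 3*acc >= -2) && u == -1 implies it.
Every state satisfying the precondition satisfies the weakest precondition: the implication holds.
Answer: valid


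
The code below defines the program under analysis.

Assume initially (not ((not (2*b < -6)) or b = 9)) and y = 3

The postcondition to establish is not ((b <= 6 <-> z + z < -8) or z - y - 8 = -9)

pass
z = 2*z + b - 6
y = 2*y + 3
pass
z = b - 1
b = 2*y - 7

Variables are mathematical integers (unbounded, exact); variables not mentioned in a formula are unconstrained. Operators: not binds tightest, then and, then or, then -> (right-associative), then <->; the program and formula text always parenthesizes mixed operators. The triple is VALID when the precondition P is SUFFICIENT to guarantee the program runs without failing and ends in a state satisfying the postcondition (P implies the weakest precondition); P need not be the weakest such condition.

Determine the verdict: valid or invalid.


Working backward. After the program, the postcondition not ((b <= 6 <-> z + z < -8) or z - y - 8 = -9) must hold; in canonical form it is not ((b <= 6 <-> 2*z < -8) or z = y - 1).
Before b := 2*y - 7: not ((2*y <= 13 <-> 2*z < -8) or z = y - 1)
Before z := b - 1: not ((2*y <= 13 <-> 2*b < -6) or b = y)
Before skip: not ((2*y <= 13 <-> 2*b < -6) or b = y)
Before y := 2*y + 3: not ((4*y <= 7 <-> 2*b < -6) or b = 2*y + 3)
Before z := 2*z + b - 6: not ((4*y <= 7 <-> 2*b < -6) or b = 2*y + 3)
Before skip: not ((4*y <= 7 <-> 2*b < -6) or b = 2*y + 3)
The weakest precondition is not ((4*y <= 7 <-> 2*b < -6) or b = 2*y + 3).
Check whether (not ((not (2*b < -6)) or b = 9)) and y = 3 implies it.
Every state satisfying the precondition satisfies the weakest precondition: the implication holds.
Answer: valid


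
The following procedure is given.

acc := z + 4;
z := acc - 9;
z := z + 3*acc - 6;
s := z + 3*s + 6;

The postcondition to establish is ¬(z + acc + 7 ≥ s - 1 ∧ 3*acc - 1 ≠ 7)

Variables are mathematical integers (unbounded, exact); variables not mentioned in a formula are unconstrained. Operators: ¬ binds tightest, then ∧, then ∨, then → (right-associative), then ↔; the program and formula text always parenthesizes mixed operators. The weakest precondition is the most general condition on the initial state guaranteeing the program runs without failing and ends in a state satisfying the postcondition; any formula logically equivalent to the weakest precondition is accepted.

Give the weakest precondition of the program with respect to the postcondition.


Working backward. After the program, the postcondition ¬(z + acc + 7 ≥ s - 1 ∧ 3*acc - 1 ≠ 7) must hold; in canonical form it is ¬(acc + z ≥ s - 8 ∧ 3*acc ≠ 8).
Before s := z + 3*s + 6: ¬(acc ≥ 3*s - 2 ∧ 3*acc ≠ 8)
Before z := z + 3*acc - 6: ¬(acc ≥ 3*s - 2 ∧ 3*acc ≠ 8)
Before z := acc - 9: ¬(acc ≥ 3*s - 2 ∧ 3*acc ≠ 8)
Before acc := z + 4: ¬(z ≥ 3*s - 6 ∧ 3*z ≠ -4)
Answer: WP = ¬(z ≥ 3*s - 6 ∧ 3*z ≠ -4)


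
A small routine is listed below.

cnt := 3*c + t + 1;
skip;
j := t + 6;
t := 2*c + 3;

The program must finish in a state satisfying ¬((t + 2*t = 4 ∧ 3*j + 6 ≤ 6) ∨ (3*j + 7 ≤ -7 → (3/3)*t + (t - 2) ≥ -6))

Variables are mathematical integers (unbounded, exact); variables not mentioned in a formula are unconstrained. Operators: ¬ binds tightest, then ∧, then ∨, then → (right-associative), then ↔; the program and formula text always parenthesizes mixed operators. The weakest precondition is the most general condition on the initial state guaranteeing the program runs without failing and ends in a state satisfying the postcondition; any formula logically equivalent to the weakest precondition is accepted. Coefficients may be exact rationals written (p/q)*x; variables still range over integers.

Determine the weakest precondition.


Working backward. After the program, the postcondition ¬((t + 2*t = 4 ∧ 3*j + 6 ≤ 6) ∨ (3*j + 7 ≤ -7 → (3/3)*t + (t - 2) ≥ -6)) must hold; in canonical form it is ¬((3*t = 4 ∧ 3*j ≤ 0) ∨ (3*j ≤ -14 → 2*t ≥ -4)).
Before t := 2*c + 3: ¬((6*c = -5 ∧ 3*j ≤ 0) ∨ (3*j ≤ -14 → 4*c ≥ -10))
Before j := t + 6: ¬((6*c = -5 ∧ 3*t ≤ -18) ∨ (3*t ≤ -32 → 4*c ≥ -10))
Before skip: ¬((6*c = -5 ∧ 3*t ≤ -18) ∨ (3*t ≤ -32 → 4*c ≥ -10))
Before cnt := 3*c + t + 1: ¬((6*c = -5 ∧ 3*t ≤ -18) ∨ (3*t ≤ -32 → 4*c ≥ -10))
Answer: WP = ¬((6*c = -5 ∧ 3*t ≤ -18) ∨ (3*t ≤ -32 → 4*c ≥ -10))


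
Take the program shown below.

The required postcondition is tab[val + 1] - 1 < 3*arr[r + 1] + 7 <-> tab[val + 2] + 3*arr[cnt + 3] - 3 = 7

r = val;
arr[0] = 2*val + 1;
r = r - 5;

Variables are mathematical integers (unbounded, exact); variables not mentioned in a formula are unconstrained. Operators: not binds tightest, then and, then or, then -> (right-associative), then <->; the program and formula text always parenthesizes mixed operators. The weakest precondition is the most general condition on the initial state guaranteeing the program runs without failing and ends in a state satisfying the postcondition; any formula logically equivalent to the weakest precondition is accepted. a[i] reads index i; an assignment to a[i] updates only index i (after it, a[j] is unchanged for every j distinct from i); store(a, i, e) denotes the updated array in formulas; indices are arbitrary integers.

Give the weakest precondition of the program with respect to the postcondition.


Working backward. After the program, the postcondition tab[val + 1] - 1 < 3*arr[r + 1] + 7 <-> tab[val + 2] + 3*arr[cnt + 3] - 3 = 7 must hold; in canonical form it is tab[val + 1] < 3*arr[r + 1] + 8 <-> 3*arr[cnt + 3] + tab[val + 2] = 10.
Before r := r - 5: tab[val + 1] < 3*arr[r - 4] + 8 <-> 3*arr[cnt + 3] + tab[val + 2] = 10
Before arr[0] := 2*val + 1: tab[val + 1] < 3*store(arr, 0, 2*val + 1)[r - 4] + 8 <-> tab[val + 2] + 3*store(arr, 0, 2*val + 1)[cnt + 3] = 10
Before r := val: tab[val + 1] < 3*store(arr, 0, 2*val + 1)[val - 4] + 8 <-> tab[val + 2] + 3*store(arr, 0, 2*val + 1)[cnt + 3] = 10
Answer: WP = tab[val + 1] < 3*store(arr, 0, 2*val + 1)[val - 4] + 8 <-> tab[val + 2] + 3*store(arr, 0, 2*val + 1)[cnt + 3] = 10


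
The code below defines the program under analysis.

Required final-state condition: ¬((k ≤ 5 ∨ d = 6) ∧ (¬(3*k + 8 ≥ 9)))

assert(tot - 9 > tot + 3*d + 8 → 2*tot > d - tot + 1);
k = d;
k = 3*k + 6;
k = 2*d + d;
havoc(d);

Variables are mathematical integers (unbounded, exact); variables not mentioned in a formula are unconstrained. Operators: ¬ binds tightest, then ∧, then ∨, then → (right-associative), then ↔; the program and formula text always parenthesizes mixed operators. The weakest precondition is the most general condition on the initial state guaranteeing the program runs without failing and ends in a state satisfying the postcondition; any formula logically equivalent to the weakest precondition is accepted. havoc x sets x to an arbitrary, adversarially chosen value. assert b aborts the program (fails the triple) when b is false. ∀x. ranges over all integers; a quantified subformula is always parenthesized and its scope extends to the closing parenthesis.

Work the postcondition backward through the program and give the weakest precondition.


Working backward. After the program, the postcondition ¬((k ≤ 5 ∨ d = 6) ∧ (¬(3*k + 8 ≥ 9))) must hold; in canonical form it is ¬((k ≤ 5 ∨ d = 6) ∧ (¬(3*k ≥ 1))).
Before havoc d: ∀d_1. (¬((k ≤ 5 ∨ d_1 = 6) ∧ (¬(3*k ≥ 1))))
Before k := 2*d + d: ∀d_1. (¬((3*d ≤ 5 ∨ d_1 = 6) ∧ (¬(9*d ≥ 1))))
Before k := 3*k + 6: ∀d_1. (¬((3*d ≤ 5 ∨ d_1 = 6) ∧ (¬(9*d ≥ 1))))
Before k := d: ∀d_1. (¬((3*d ≤ 5 ∨ d_1 = 6) ∧ (¬(9*d ≥ 1))))
Before assert tot - 9 > tot + 3*d + 8 → 2*tot > d - tot + 1: (3*d < -17 → 3*tot > d + 1) ∧ (∀d_1. (¬((3*d ≤ 5 ∨ d_1 = 6) ∧ (¬(9*d ≥ 1)))))
Answer: WP = (3*d < -17 → 3*tot > d + 1) ∧ (∀d_1. (¬((3*d ≤ 5 ∨ d_1 = 6) ∧ (¬(9*d ≥ 1)))))


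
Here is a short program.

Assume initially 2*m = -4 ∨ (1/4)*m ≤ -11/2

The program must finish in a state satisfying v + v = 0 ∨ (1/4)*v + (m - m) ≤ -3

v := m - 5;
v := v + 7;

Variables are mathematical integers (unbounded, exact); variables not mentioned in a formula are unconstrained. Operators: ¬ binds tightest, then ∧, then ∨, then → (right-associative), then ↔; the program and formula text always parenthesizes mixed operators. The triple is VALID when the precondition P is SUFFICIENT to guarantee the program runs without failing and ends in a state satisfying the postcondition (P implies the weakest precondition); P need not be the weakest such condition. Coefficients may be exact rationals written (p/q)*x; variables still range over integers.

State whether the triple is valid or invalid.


Working backward. After the program, the postcondition v + v = 0 ∨ (1/4)*v + (m - m) ≤ -3 must hold; in canonical form it is 2*v = 0 ∨ (1/4)*v ≤ -3.
Before v := v + 7: 2*v = -14 ∨ (1/4)*v ≤ -19/4
Before v := m - 5: 2*m = -4 ∨ (1/4)*m ≤ -7/2
The weakest precondition is 2*m = -4 ∨ (1/4)*m ≤ -7/2.
Check whether 2*m = -4 ∨ (1/4)*m ≤ -11/2 implies it.
Every state satisfying the precondition satisfies the weakest precondition: the implication holds.
Answer: valid


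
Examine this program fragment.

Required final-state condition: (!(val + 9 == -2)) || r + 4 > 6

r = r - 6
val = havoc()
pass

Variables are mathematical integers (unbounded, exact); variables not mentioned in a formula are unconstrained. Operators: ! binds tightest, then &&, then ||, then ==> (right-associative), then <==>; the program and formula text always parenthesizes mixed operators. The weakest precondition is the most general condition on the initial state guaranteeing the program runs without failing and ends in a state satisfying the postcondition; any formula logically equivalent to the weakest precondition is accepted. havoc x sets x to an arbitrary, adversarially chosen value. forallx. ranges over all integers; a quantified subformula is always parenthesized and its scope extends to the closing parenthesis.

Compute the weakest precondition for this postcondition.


Working backward. After the program, the postcondition (!(val + 9 == -2)) || r + 4 > 6 must hold; in canonical form it is (!(val == -11)) || r > 2.
Before skip: (!(val == -11)) || r > 2
Before havoc val: forall val_1. ((!(val_1 == -11)) || r > 2)
Before r := r - 6: forall val_1. ((!(val_1 == -11)) || r > 8)
Answer: WP = forall val_1. ((!(val_1 == -11)) || r > 8)


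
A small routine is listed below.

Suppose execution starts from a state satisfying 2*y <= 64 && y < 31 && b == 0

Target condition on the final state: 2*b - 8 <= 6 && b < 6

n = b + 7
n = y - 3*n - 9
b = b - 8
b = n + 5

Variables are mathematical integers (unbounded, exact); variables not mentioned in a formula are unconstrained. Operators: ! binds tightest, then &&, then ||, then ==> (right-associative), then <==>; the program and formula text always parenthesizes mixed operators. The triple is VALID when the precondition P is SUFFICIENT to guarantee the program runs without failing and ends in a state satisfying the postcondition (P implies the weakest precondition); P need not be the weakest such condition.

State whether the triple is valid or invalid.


Working backward. After the program, the postcondition 2*b - 8 <= 6 && b < 6 must hold; in canonical form it is 2*b <= 14 && b < 6.
Before b := n + 5: 2*n <= 4 && n < 1
Before b := b - 8: 2*n <= 4 && n < 1
Before n := y - 3*n - 9: 2*y <= 6*n + 22 && y < 3*n + 10
Before n := b + 7: 2*y <= 6*b + 64 && y < 3*b + 31
The weakest precondition is 2*y <= 6*b + 64 && y < 3*b + 31.
Check whether 2*y <= 64 && y < 31 && b == 0 implies it.
Every state satisfying the precondition satisfies the weakest precondition: the implication holds.
Answer: valid


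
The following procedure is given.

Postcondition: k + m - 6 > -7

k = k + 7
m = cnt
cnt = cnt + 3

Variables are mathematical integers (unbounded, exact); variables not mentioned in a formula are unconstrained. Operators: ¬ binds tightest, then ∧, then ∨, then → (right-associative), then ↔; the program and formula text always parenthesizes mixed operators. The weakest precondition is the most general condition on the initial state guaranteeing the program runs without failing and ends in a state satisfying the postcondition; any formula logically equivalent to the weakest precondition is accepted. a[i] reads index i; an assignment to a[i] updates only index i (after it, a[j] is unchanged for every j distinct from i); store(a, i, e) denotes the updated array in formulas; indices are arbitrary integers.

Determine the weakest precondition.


Working backward. After the program, the postcondition k + m - 6 > -7 must hold; in canonical form it is k + m > -1.
Before cnt := cnt + 3: k + m > -1
Before m := cnt: cnt + k > -1
Before k := k + 7: cnt + k > -8
Answer: WP = cnt + k > -8


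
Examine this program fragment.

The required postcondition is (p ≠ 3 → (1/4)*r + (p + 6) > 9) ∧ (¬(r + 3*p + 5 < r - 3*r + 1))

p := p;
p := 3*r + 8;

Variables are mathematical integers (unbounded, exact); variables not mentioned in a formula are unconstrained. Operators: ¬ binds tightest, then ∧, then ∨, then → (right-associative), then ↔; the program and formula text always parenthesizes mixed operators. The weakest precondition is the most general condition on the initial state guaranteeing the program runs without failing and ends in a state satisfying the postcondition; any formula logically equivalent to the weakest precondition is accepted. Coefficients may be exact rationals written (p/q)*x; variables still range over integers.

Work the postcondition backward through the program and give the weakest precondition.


Working backward. After the program, the postcondition (p ≠ 3 → (1/4)*r + (p + 6) > 9) ∧ (¬(r + 3*p + 5 < r - 3*r + 1)) must hold; in canonical form it is (p ≠ 3 → p + (1/4)*r > 3) ∧ (¬(3*p + 3*r < -4)).
Before p := 3*r + 8: (3*r ≠ -5 → (13/4)*r > -5) ∧ (¬(12*r < -28))
Before p := p: (3*r ≠ -5 → (13/4)*r > -5) ∧ (¬(12*r < -28))
Answer: WP = (3*r ≠ -5 → (13/4)*r > -5) ∧ (¬(12*r < -28))


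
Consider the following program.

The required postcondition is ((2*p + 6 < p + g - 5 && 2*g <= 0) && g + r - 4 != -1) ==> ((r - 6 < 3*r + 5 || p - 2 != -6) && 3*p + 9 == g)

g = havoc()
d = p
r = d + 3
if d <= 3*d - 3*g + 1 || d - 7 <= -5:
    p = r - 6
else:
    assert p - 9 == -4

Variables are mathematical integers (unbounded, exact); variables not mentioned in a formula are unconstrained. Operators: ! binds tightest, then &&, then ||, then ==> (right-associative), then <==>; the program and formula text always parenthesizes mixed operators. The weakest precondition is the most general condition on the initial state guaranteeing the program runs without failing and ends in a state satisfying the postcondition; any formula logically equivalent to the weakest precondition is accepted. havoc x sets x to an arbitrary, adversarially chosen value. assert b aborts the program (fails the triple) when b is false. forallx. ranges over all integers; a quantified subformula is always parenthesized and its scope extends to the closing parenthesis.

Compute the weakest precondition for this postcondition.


Working backward. After the program, the postcondition ((2*p + 6 < p + g - 5 && 2*g <= 0) && g + r - 4 != -1) ==> ((r - 6 < 3*r + 5 || p - 2 != -6) && 3*p + 9 == g) must hold; in canonical form it is (p < g - 11 && 2*g <= 0 && g + r != 3) ==> ((2*r > -11 || p != -4) && 3*p == g - 9).
Then branch requires (r < g - 5 && 2*g <= 0 && g + r != 3) ==> ((2*r > -11 || r != 2) && 3*r == g + 9); else branch requires p == 5 && ((p < g - 11 && 2*g <= 0 && g + r != 3) ==> ((2*r > -11 || p != -4) && 3*p == g - 9)).
Before the if: ((3*g <= 2*d + 1 || d <= 2) ==> ((r < g - 5 && 2*g <= 0 && g + r != 3) ==> ((2*r > -11 || r != 2) && 3*r == g + 9))) && ((!(3*g <= 2*d + 1 || d <= 2)) ==> (p == 5 && ((p < g - 11 && 2*g <= 0 && g + r != 3) ==> ((2*r > -11 || p != -4) && 3*p == g - 9))))
Before r := d + 3: ((3*g <= 2*d + 1 || d <= 2) ==> ((d < g - 8 && 2*g <= 0 && d + g != 0) ==> ((2*d > -17 || d != -1) && 3*d == g))) && ((!(3*g <= 2*d + 1 || d <= 2)) ==> (p == 5 && ((p < g - 11 && 2*g <= 0 && d + g != 0) ==> ((2*d > -17 || p != -4) && 3*p == g - 9))))
Before d := p: ((3*g <= 2*p + 1 || p <= 2) ==> ((p < g - 8 && 2*g <= 0 && g + p != 0) ==> ((2*p > -17 || p != -1) && 3*p == g))) && ((!(3*g <= 2*p + 1 || p <= 2)) ==> (p == 5 && ((p < g - 11 && 2*g <= 0 && g + p != 0) ==> ((2*p > -17 || p != -4) && 3*p == g - 9))))
Before havoc g: forall g_1. (((3*g_1 <= 2*p + 1 || p <= 2) ==> ((p < g_1 - 8 && 2*g_1 <= 0 && g_1 + p != 0) ==> ((2*p > -17 || p != -1) && 3*p == g_1))) && ((!(3*g_1 <= 2*p + 1 || p <= 2)) ==> (p == 5 && ((p < g_1 - 11 && 2*g_1 <= 0 && g_1 + p != 0) ==> ((2*p > -17 || p != -4) && 3*p == g_1 - 9)))))
Answer: WP = forall g_1. (((3*g_1 <= 2*p + 1 || p <= 2) ==> ((p < g_1 - 8 && 2*g_1 <= 0 && g_1 + p != 0) ==> ((2*p > -17 || p != -1) && 3*p == g_1))) && ((!(3*g_1 <= 2*p + 1 || p <= 2)) ==> (p == 5 && ((p < g_1 - 11 && 2*g_1 <= 0 && g_1 + p != 0) ==> ((2*p > -17 || p != -4) && 3*p == g_1 - 9)))))


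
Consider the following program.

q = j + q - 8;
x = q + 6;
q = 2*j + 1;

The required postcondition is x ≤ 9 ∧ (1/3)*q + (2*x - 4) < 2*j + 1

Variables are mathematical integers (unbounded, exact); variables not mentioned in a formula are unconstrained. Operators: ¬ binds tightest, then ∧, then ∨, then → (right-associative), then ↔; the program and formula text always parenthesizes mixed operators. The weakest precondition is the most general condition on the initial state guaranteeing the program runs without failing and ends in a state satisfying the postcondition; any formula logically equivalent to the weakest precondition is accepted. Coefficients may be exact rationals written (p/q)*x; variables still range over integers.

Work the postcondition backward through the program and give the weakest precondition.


Working backward. After the program, the postcondition x ≤ 9 ∧ (1/3)*q + (2*x - 4) < 2*j + 1 must hold; in canonical form it is x ≤ 9 ∧ (1/3)*q + 2*x < 2*j + 5.
Before q := 2*j + 1: x ≤ 9 ∧ 2*x < (4/3)*j + 14/3
Before x := q + 6: q ≤ 3 ∧ 2*q < (4/3)*j - 22/3
Before q := j + q - 8: j + q ≤ 11 ∧ (2/3)*j + 2*q < 26/3
Answer: WP = j + q ≤ 11 ∧ (2/3)*j + 2*q < 26/3


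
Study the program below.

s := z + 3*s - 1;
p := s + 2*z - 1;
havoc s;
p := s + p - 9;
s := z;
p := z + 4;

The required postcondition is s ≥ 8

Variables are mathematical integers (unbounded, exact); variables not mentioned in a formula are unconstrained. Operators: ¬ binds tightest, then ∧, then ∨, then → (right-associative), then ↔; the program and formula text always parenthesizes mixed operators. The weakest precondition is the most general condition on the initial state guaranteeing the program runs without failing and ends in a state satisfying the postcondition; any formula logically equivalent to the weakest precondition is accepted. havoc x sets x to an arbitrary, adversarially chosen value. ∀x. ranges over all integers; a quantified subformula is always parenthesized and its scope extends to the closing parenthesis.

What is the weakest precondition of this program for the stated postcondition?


Working backward. After the program, s ≥ 8 must hold.
Before p := z + 4: s ≥ 8
Before s := z: z ≥ 8
Before p := s + p - 9: z ≥ 8
Before havoc s: z ≥ 8
Before p := s + 2*z - 1: z ≥ 8
Before s := z + 3*s - 1: z ≥ 8
Answer: WP = z ≥ 8


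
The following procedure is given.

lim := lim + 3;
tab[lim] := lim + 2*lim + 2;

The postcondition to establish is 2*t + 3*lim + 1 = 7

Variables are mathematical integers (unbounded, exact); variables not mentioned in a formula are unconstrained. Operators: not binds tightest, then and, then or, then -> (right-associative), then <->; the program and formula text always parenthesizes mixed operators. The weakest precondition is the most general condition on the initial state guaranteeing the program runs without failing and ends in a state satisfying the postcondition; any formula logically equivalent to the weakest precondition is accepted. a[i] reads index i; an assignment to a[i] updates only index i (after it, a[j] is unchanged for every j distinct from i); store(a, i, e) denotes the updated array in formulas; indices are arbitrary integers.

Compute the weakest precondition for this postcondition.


Working backward. After the program, the postcondition 2*t + 3*lim + 1 = 7 must hold; in canonical form it is 3*lim + 2*t = 6.
Before tab[lim] := lim + 2*lim + 2: 3*lim + 2*t = 6
Before lim := lim + 3: 3*lim + 2*t = -3
Answer: WP = 3*lim + 2*t = -3


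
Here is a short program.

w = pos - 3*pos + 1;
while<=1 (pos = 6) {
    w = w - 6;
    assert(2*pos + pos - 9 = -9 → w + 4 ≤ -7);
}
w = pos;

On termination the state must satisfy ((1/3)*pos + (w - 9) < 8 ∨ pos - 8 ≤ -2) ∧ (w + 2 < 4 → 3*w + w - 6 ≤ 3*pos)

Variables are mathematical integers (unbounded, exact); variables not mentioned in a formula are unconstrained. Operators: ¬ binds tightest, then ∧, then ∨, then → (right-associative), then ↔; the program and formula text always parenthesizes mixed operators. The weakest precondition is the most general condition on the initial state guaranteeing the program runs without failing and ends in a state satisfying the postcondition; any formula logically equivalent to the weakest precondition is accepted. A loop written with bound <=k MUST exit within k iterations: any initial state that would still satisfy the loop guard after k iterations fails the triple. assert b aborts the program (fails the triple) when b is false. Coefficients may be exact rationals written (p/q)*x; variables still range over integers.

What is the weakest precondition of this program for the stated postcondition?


Working backward. After the program, the postcondition ((1/3)*pos + (w - 9) < 8 ∨ pos - 8 ≤ -2) ∧ (w + 2 < 4 → 3*w + w - 6 ≤ 3*pos) must hold; in canonical form it is ((1/3)*pos + w < 17 ∨ pos ≤ 6) ∧ (w < 2 → 4*w ≤ 3*pos + 6).
Before w := pos: ((4/3)*pos < 17 ∨ pos ≤ 6) ∧ (pos < 2 → pos ≤ 6)
Before the loop (bound <=1), unroll the exhaustion recursion (WP_0 = exit-now case; WP_j = one more guarded iteration, up to j = 1):
  WP_0: (¬(pos = 6)) ∧ ((4/3)*pos < 17 ∨ pos ≤ 6) ∧ (pos < 2 → pos ≤ 6)
  WP_1: (pos = 6 → ((3*pos = 0 → w ≤ -5) ∧ (¬(pos = 6)) ∧ ((4/3)*pos < 17 ∨ pos ≤ 6) ∧ (pos < 2 → pos ≤ 6))) ∧ ((¬(pos = 6)) → (((4/3)*pos < 17 ∨ pos ≤ 6) ∧ (pos < 2 → pos ≤ 6)))
So before the loop: (pos = 6 → ((3*pos = 0 → w ≤ -5) ∧ (¬(pos = 6)) ∧ ((4/3)*pos < 17 ∨ pos ≤ 6) ∧ (pos < 2 → pos ≤ 6))) ∧ ((¬(pos = 6)) → (((4/3)*pos < 17 ∨ pos ≤ 6) ∧ (pos < 2 → pos ≤ 6)))
Before w := pos - 3*pos + 1: (pos = 6 → ((3*pos = 0 → 2*pos ≥ 6) ∧ (¬(pos = 6)) ∧ ((4/3)*pos < 17 ∨ pos ≤ 6) ∧ (pos < 2 → pos ≤ 6))) ∧ ((¬(pos = 6)) → (((4/3)*pos < 17 ∨ pos ≤ 6) ∧ (pos < 2 → pos ≤ 6)))
Answer: WP = (pos = 6 → ((3*pos = 0 → 2*pos ≥ 6) ∧ (¬(pos = 6)) ∧ ((4/3)*pos < 17 ∨ pos ≤ 6) ∧ (pos < 2 → pos ≤ 6))) ∧ ((¬(pos = 6)) → (((4/3)*pos < 17 ∨ pos ≤ 6) ∧ (pos < 2 → pos ≤ 6)))


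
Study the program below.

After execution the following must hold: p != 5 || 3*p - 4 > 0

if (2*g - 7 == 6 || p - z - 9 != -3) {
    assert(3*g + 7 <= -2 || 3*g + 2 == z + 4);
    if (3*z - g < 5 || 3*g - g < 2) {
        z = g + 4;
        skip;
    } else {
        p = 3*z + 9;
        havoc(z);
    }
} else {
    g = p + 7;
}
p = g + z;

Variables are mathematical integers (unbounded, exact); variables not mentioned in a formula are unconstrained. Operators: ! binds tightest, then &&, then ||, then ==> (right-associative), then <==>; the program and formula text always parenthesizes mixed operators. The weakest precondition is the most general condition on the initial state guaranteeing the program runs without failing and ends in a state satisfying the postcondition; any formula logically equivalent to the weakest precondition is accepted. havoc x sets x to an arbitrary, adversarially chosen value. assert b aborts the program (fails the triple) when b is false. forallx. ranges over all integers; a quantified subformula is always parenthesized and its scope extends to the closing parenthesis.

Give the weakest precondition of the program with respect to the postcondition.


Working backward. After the program, the postcondition p != 5 || 3*p - 4 > 0 must hold; in canonical form it is p != 5 || 3*p > 4.
Before p := g + z: g + z != 5 || 3*g + 3*z > 4
Then branch requires (3*g <= -9 || 3*g == z + 2) && ((3*z < g + 5 || 2*g < 2) ==> (2*g != 1 || 6*g > -8)) && ((!(3*z < g + 5 || 2*g < 2)) ==> (forall z_1. (g + z_1 != 5 || 3*g + 3*z_1 > 4))); else branch requires p + z != -2 || 3*p + 3*z > -17.
Before the if: ((2*g == 13 || p != z + 6) ==> ((3*g <= -9 || 3*g == z + 2) && ((3*z < g + 5 || 2*g < 2) ==> (2*g != 1 || 6*g > -8)) && ((!(3*z < g + 5 || 2*g < 2)) ==> (forall z_1. (g + z_1 != 5 || 3*g + 3*z_1 > 4))))) && ((!(2*g == 13 || p != z + 6)) ==> (p + z != -2 || 3*p + 3*z > -17))
Answer: WP = ((2*g == 13 || p != z + 6) ==> ((3*g <= -9 || 3*g == z + 2) && ((3*z < g + 5 || 2*g < 2) ==> (2*g != 1 || 6*g > -8)) && ((!(3*z < g + 5 || 2*g < 2)) ==> (forall z_1. (g + z_1 != 5 || 3*g + 3*z_1 > 4))))) && ((!(2*g == 13 || p != z + 6)) ==> (p + z != -2 || 3*p + 3*z > -17))


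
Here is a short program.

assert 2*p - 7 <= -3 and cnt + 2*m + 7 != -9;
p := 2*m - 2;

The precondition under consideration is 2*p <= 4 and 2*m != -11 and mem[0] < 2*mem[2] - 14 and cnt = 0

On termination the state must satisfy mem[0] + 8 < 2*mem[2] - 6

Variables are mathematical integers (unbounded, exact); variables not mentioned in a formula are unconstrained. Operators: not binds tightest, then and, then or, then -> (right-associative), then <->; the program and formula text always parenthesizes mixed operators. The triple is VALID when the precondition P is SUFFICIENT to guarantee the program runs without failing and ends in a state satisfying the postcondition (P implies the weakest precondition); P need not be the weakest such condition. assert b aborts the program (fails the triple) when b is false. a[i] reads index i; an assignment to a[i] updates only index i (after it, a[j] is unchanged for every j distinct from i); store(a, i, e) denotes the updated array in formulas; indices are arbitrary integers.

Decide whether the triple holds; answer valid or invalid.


Working backward. After the program, the postcondition mem[0] + 8 < 2*mem[2] - 6 must hold; in canonical form it is mem[0] < 2*mem[2] - 14.
Before p := 2*m - 2: mem[0] < 2*mem[2] - 14
Before assert 2*p - 7 <= -3 and cnt + 2*m + 7 != -9: 2*p <= 4 and cnt + 2*m != -16 and mem[0] < 2*mem[2] - 14
The weakest precondition is 2*p <= 4 and cnt + 2*m != -16 and mem[0] < 2*mem[2] - 14.
Check whether 2*p <= 4 and 2*m != -11 and mem[0] < 2*mem[2] - 14 and cnt = 0 implies it.
Countermodel: at the initial state cnt = 0, m = -8, mem = {[0] = 30415, [2] = 15215, elsewhere 30415}, p = 2, the precondition holds but the weakest precondition fails.
Answer: invalid


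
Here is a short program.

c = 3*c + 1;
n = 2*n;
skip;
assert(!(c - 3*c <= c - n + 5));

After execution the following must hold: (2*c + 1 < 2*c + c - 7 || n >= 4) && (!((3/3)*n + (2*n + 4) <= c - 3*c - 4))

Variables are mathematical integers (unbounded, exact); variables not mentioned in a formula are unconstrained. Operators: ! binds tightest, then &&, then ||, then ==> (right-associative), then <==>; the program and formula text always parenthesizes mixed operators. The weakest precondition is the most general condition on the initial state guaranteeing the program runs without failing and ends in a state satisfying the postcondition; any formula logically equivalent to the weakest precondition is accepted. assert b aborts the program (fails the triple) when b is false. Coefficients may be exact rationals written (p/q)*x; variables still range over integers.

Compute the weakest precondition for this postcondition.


Working backward. After the program, the postcondition (2*c + 1 < 2*c + c - 7 || n >= 4) && (!((3/3)*n + (2*n + 4) <= c - 3*c - 4)) must hold; in canonical form it is (c > 8 || n >= 4) && (!(2*c + 3*n <= -8)).
Before assert !(c - 3*c <= c - n + 5): (!(n <= 3*c + 5)) && (c > 8 || n >= 4) && (!(2*c + 3*n <= -8))
Before skip: (!(n <= 3*c + 5)) && (c > 8 || n >= 4) && (!(2*c + 3*n <= -8))
Before n := 2*n: (!(2*n <= 3*c + 5)) && (c > 8 || 2*n >= 4) && (!(2*c + 6*n <= -8))
Before c := 3*c + 1: (!(2*n <= 9*c + 8)) && (3*c > 7 || 2*n >= 4) && (!(6*c + 6*n <= -10))
Answer: WP = (!(2*n <= 9*c + 8)) && (3*c > 7 || 2*n >= 4) && (!(6*c + 6*n <= -10))


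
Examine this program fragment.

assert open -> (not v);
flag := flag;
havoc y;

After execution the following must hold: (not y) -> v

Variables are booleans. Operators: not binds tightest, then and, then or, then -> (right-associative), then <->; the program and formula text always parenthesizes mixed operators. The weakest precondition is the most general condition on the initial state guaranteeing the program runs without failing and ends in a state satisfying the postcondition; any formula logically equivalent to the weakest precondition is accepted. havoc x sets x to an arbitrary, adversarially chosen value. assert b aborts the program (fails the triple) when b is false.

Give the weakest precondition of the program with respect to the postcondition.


Working backward. After the program, (not y) -> v must hold.
Before havoc y: v
Before flag := flag: v
Before assert open -> (not v): (open -> (not v)) and v
Answer: WP = (open -> (not v)) and v


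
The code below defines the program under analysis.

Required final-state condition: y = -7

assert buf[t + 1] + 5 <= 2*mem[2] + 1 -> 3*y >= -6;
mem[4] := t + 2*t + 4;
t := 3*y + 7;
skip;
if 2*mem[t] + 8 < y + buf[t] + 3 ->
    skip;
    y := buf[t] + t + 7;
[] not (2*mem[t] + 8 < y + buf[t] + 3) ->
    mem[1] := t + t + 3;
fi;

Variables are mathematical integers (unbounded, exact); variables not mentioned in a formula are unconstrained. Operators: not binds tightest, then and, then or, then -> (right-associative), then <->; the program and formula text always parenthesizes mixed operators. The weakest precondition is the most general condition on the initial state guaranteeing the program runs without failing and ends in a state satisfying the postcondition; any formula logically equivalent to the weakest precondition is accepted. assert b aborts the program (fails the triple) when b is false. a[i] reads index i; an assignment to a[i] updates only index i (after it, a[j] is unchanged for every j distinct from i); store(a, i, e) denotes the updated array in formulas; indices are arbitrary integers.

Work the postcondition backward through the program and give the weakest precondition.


Working backward. After the program, y = -7 must hold.
Then branch requires buf[t] + t = -14; else branch requires y = -7.
Before the if: (2*mem[t] < buf[t] + y - 5 -> buf[t] + t = -14) and ((not (2*mem[t] < buf[t] + y - 5)) -> y = -7)
Before skip: (2*mem[t] < buf[t] + y - 5 -> buf[t] + t = -14) and ((not (2*mem[t] < buf[t] + y - 5)) -> y = -7)
Before t := 3*y + 7: (2*mem[3*y + 7] < buf[3*y + 7] + y - 5 -> buf[3*y + 7] + 3*y = -21) and ((not (2*mem[3*y + 7] < buf[3*y + 7] + y - 5)) -> y = -7)
Before mem[4] := t + 2*t + 4: (2*store(mem, 4, 3*t + 4)[3*y + 7] < buf[3*y + 7] + y - 5 -> buf[3*y + 7] + 3*y = -21) and ((not (2*store(mem, 4, 3*t + 4)[3*y + 7] < buf[3*y + 7] + y - 5)) -> y = -7)
Before assert buf[t + 1] + 5 <= 2*mem[2] + 1 -> 3*y >= -6: (buf[t + 1] <= 2*mem[2] - 4 -> 3*y >= -6) and (2*store(mem, 4, 3*t + 4)[3*y + 7] < buf[3*y + 7] + y - 5 -> buf[3*y + 7] + 3*y = -21) and ((not (2*store(mem, 4, 3*t + 4)[3*y + 7] < buf[3*y + 7] + y - 5)) -> y = -7)
Answer: WP = (buf[t + 1] <= 2*mem[2] - 4 -> 3*y >= -6) and (2*store(mem, 4, 3*t + 4)[3*y + 7] < buf[3*y + 7] + y - 5 -> buf[3*y + 7] + 3*y = -21) and ((not (2*store(mem, 4, 3*t + 4)[3*y + 7] < buf[3*y + 7] + y - 5)) -> y = -7)


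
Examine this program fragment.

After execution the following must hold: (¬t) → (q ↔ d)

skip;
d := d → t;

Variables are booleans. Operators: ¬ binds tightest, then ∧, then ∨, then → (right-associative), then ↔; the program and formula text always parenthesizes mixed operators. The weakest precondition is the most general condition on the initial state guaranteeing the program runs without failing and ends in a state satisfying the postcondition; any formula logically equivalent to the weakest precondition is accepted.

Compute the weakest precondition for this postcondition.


Working backward. After the program, (¬t) → (q ↔ d) must hold.
Before d := d → t: (¬t) → (q ↔ (d → t))
Before skip: (¬t) → (q ↔ (d → t))
Answer: WP = (¬t) → (q ↔ (d → t))


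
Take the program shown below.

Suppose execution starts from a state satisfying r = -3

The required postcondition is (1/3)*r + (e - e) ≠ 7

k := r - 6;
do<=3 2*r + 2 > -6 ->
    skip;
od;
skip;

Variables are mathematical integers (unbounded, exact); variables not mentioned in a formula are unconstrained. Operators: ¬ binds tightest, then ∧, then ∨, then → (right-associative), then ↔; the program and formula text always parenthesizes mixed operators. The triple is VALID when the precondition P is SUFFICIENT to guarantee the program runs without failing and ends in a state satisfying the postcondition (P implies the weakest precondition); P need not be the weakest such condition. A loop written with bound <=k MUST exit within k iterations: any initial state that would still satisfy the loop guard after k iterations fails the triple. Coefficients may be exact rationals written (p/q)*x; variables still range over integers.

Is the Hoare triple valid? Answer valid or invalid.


Working backward. After the program, the postcondition (1/3)*r + (e - e) ≠ 7 must hold; in canonical form it is (1/3)*r ≠ 7.
Before skip: (1/3)*r ≠ 7
Before the loop (bound <=3), unroll the exhaustion recursion (WP_0 = exit-now case; WP_j = one more guarded iteration, up to j = 3):
  WP_0: (¬(2*r > -8)) ∧ (1/3)*r ≠ 7
  WP_1: (2*r > -8 → ((¬(2*r > -8)) ∧ (1/3)*r ≠ 7)) ∧ ((¬(2*r > -8)) → (1/3)*r ≠ 7)
  WP_2: (2*r > -8 → ((2*r > -8 → ((¬(2*r > -8)) ∧ (1/3)*r ≠ 7)) ∧ ((¬(2*r > -8)) → (1/3)*r ≠ 7))) ∧ ((¬(2*r > -8)) → (1/3)*r ≠ 7)
  WP_3: (2*r > -8 → ((2*r > -8 → ((2*r > -8 → ((¬(2*r > -8)) ∧ (1/3)*r ≠ 7)) ∧ ((¬(2*r > -8)) → (1/3)*r ≠ 7))) ∧ ((¬(2*r > -8)) → (1/3)*r ≠ 7))) ∧ ((¬(2*r > -8)) → (1/3)*r ≠ 7)
So before the loop: (2*r > -8 → ((2*r > -8 → ((2*r > -8 → ((¬(2*r > -8)) ∧ (1/3)*r ≠ 7)) ∧ ((¬(2*r > -8)) → (1/3)*r ≠ 7))) ∧ ((¬(2*r > -8)) → (1/3)*r ≠ 7))) ∧ ((¬(2*r > -8)) → (1/3)*r ≠ 7)
Before k := r - 6: (2*r > -8 → ((2*r > -8 → ((2*r > -8 → ((¬(2*r > -8)) ∧ (1/3)*r ≠ 7)) ∧ ((¬(2*r > -8)) → (1/3)*r ≠ 7))) ∧ ((¬(2*r > -8)) → (1/3)*r ≠ 7))) ∧ ((¬(2*r > -8)) → (1/3)*r ≠ 7)
The weakest precondition is (2*r > -8 → ((2*r > -8 → ((2*r > -8 → ((¬(2*r > -8)) ∧ (1/3)*r ≠ 7)) ∧ ((¬(2*r > -8)) → (1/3)*r ≠ 7))) ∧ ((¬(2*r > -8)) → (1/3)*r ≠ 7))) ∧ ((¬(2*r > -8)) → (1/3)*r ≠ 7).
Check whether r = -3 implies it.
Countermodel: at the initial state r = -3, the precondition holds but the weakest precondition fails.
Answer: invalid
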